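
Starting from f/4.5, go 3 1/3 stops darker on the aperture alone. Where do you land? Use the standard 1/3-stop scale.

Aperture: f/4.5 → f/5 → f/5.6 → f/6.3 → f/7.1 → f/8 → f/9 → f/10 → f/11 → f/13 → f/14 — 3 1/3 stops smaller aperture (darker).

f/14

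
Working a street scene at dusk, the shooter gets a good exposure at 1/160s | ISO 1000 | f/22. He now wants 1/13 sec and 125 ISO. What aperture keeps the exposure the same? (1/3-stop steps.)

Shutter speed: 1/160 → 1/125 → 1/100 → 1/80 → 1/60 → 1/50 → 1/40 → 1/30 → 1/25 → 1/20 → 1/15 → 1/13 — 3 2/3 stops slower (brighter).
ISO: 1000 → 800 → 640 → 500 → 400 → 320 → 250 → 200 → 160 → 125 — 3 stops lower (darker).
Net change so far: 2/3 stop brighter. Offset with the aperture: f/22 → f/25 → f/29.

f/29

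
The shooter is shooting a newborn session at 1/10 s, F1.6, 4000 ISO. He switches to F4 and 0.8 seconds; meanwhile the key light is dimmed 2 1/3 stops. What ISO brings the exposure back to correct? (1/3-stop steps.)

Scene light: 2 1/3 stops darker.
Aperture: f/1.6 → f/1.8 → f/2 → f/2.2 → f/2.5 → f/2.8 → f/3.2 → f/3.5 → f/4 — 2 2/3 stops stopped down (darker).
Shutter speed: 1/10 → 1/8 → 1/6 → 1/5 → 1/4 → 0.3 → 0.4 → 0.5 → 0.6 → 0.8 — 3 stops longer (brighter).
Net so far: 2 stops darker. ISO: 4000 → 5000 → 6400 → 8000 → 10000 → 12800 → 16000.

ISO 16000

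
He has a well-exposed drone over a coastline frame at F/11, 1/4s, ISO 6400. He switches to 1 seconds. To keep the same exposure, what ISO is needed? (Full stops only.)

ISO 1600

Shutter speed: 1/4 → 1/2 → 1 — 2 stops slower (brighter).
Need 2 stops darker from the ISO: 6400 → 3200 → 1600.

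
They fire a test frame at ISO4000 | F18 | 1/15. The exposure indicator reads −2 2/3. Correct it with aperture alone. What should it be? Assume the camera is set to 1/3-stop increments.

Underexposed by 2 2/3 stops → need 2 2/3 stops brighter.
Aperture: f/18 → f/16 → f/14 → f/13 → f/11 → f/10 → f/9 → f/8 → f/7.1.

f/7.1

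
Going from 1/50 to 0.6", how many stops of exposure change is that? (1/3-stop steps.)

5 stops

1/50 → 1/40 → 1/30 → 1/25 → 1/20 → 1/15 → 1/13 → 1/10 → 1/8 → 1/6 → 1/5 → 1/4 → 0.3 → 0.4 → 0.5 → 0.6 — count the steps: 15 third-stops = 5 stops.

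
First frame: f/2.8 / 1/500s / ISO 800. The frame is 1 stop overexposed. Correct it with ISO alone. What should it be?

ISO 400

Overexposed by 1 stop → need 1 stop darker.
ISO: 800 → 400.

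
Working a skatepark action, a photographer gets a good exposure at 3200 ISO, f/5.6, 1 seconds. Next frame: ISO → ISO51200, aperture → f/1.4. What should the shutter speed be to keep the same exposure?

1/250s

ISO: 3200 → 6400 → 12800 → 25600 → 51200 — 4 stops raised (brighter).
Aperture: f/5.6 → f/4 → f/2.8 → f/2 → f/1.4 — 4 stops wider (brighter).
Net change so far: 8 stops brighter. Offset with the shutter speed: 1 → 1/2 → 1/4 → 1/8 → 1/15 → 1/30 → 1/60 → 1/125 → 1/250.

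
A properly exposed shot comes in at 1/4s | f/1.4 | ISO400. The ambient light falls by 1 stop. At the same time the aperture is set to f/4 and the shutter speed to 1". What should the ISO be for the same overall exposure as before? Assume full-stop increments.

ISO 1600

Scene light: 1 stop darker.
Aperture: f/1.4 → f/2 → f/2.8 → f/4 — 3 stops stopped down (darker).
Shutter speed: 1/4 → 1/2 → 1 — 2 stops longer (brighter).
Net so far: 2 stops darker. ISO: 400 → 800 → 1600.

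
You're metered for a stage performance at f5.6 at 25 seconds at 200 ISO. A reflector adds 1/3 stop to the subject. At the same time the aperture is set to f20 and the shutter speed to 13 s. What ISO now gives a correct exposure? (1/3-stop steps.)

ISO 4000

Scene light: 1/3 stop brighter.
Aperture: f/5.6 → f/6.3 → f/7.1 → f/8 → f/9 → f/10 → f/11 → f/13 → f/14 → f/16 → f/18 → f/20 — 3 2/3 stops smaller aperture (darker).
Shutter speed: 25 → 20 → 15 → 13 — 1 stop faster (darker).
Net so far: 4 1/3 stops darker. ISO: 200 → 250 → 320 → 400 → 500 → 640 → 800 → 1000 → 1250 → 1600 → 2000 → 2500 → 3200 → 4000.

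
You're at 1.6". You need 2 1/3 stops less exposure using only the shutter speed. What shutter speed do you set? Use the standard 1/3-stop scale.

Shutter speed: 1.6 → 1.3 → 1 → 0.8 → 0.6 → 0.5 → 0.4 → 0.3 — 2 1/3 stops shorter (darker).

0.3 s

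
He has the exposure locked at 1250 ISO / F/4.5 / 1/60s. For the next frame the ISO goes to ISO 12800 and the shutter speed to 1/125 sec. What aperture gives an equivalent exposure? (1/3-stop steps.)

f/10

ISO: 1250 → 1600 → 2000 → 2500 → 3200 → 4000 → 5000 → 6400 → 8000 → 10000 → 12800 — 3 1/3 stops raised (brighter).
Shutter speed: 1/60 → 1/80 → 1/100 → 1/125 — 1 stop shorter (darker).
Net change so far: 2 1/3 stops brighter. Offset with the aperture: f/4.5 → f/5 → f/5.6 → f/6.3 → f/7.1 → f/8 → f/9 → f/10.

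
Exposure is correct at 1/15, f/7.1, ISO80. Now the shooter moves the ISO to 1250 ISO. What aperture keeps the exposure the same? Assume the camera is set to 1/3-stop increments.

ISO: 80 → 100 → 125 → 160 → 200 → 250 → 320 → 400 → 500 → 640 → 800 → 1000 → 1250 — 4 stops raised (brighter).
Need 4 stops darker from the aperture: f/7.1 → f/8 → f/9 → f/10 → f/11 → f/13 → f/14 → f/16 → f/18 → f/20 → f/22 → f/25 → f/29.

f/29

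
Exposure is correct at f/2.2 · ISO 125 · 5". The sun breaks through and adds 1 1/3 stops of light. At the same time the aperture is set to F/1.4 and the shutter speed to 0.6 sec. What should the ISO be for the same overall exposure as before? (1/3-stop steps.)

Scene light: 1 1/3 stops brighter.
Aperture: f/2.2 → f/2 → f/1.8 → f/1.6 → f/1.4 — 1 1/3 stops opened up (brighter).
Shutter speed: 5 → 4 → 3.2 → 2.5 → 2 → 1.6 → 1.3 → 1 → 0.8 → 0.6 — 3 stops shorter (darker).
Net so far: 1/3 stop darker. ISO: 125 → 160.

ISO 160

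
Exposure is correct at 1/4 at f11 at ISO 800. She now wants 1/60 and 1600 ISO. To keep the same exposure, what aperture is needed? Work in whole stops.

f/4

Shutter speed: 1/4 → 1/8 → 1/15 → 1/30 → 1/60 — 4 stops shorter (darker).
ISO: 800 → 1600 — 1 stop higher (brighter).
Net change so far: 3 stops darker. Offset with the aperture: f/11 → f/8 → f/5.6 → f/4.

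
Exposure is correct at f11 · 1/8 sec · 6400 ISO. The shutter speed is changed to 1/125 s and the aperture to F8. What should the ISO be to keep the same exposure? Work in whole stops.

Shutter speed: 1/8 → 1/15 → 1/30 → 1/60 → 1/125 — 4 stops shorter (darker).
Aperture: f/11 → f/8 — 1 stop wider (brighter).
Net change so far: 3 stops darker. Offset with the ISO: 6400 → 12800 → 25600 → 51200.

ISO 51200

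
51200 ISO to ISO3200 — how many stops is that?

4 stops

51200 → 25600 → 12800 → 6400 → 3200 — count the steps: 4 stops.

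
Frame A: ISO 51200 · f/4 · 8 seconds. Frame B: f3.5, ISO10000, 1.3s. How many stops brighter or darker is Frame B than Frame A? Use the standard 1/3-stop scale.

4 2/3 stops darker

Aperture: f/4 → f/3.5 — 1/3 stop opened up (brighter).
Shutter speed: 8 → 6 → 5 → 4 → 3.2 → 2.5 → 2 → 1.6 → 1.3 — 2 2/3 stops faster (darker).
ISO: 51200 → 40000 → 32000 → 25600 → 20000 → 16000 → 12800 → 10000 — 2 1/3 stops lower (darker).
Net: +1/3 −2 2/3 −2 1/3 = −4 2/3 stops.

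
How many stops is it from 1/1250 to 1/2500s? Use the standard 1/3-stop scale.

1 stop

1/1250 → 1/1600 → 1/2000 → 1/2500 — count the steps: 3 third-stops = 1 stop.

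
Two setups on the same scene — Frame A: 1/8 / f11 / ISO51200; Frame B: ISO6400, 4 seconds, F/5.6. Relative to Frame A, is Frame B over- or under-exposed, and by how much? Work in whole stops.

Aperture: f/11 → f/8 → f/5.6 — 2 stops larger aperture (brighter).
Shutter speed: 1/8 → 1/4 → 1/2 → 1 → 2 → 4 — 5 stops longer (brighter).
ISO: 51200 → 25600 → 12800 → 6400 — 3 stops lower (darker).
Net: +2 +5 −3 = +4 stops.

4 stops brighter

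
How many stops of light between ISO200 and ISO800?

2 stops

200 → 400 → 800 — count the steps: 2 stops.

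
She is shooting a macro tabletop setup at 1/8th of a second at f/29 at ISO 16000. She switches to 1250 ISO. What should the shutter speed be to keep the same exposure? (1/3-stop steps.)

1.6 s

ISO: 16000 → 12800 → 10000 → 8000 → 6400 → 5000 → 4000 → 3200 → 2500 → 2000 → 1600 → 1250 — 3 2/3 stops lower (darker).
Need 3 2/3 stops brighter from the shutter speed: 1/8 → 1/6 → 1/5 → 1/4 → 0.3 → 0.4 → 0.5 → 0.6 → 0.8 → 1 → 1.3 → 1.6.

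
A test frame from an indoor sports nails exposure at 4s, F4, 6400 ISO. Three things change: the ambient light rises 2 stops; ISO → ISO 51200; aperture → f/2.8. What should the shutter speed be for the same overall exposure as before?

1/15s

Scene light: 2 stops brighter.
ISO: 6400 → 12800 → 25600 → 51200 — 3 stops raised (brighter).
Aperture: f/4 → f/2.8 — 1 stop wider (brighter).
Net so far: 6 stops brighter. Shutter speed: 4 → 2 → 1 → 1/2 → 1/4 → 1/8 → 1/15.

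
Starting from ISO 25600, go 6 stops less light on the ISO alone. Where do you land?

ISO 400

ISO: 25600 → 12800 → 6400 → 3200 → 1600 → 800 → 400 — 6 stops lower (darker).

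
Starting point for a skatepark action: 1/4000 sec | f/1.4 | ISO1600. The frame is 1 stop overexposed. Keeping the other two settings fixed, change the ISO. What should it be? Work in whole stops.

ISO 800

Overexposed by 1 stop → need 1 stop darker.
ISO: 1600 → 800.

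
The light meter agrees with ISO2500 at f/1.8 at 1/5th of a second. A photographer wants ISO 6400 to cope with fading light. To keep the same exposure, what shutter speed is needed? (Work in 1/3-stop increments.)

ISO: 2500 → 3200 → 4000 → 5000 → 6400 — 1 1/3 stops higher (brighter).
Need 1 1/3 stops darker from the shutter speed: 1/5 → 1/6 → 1/8 → 1/10 → 1/13.

1/13s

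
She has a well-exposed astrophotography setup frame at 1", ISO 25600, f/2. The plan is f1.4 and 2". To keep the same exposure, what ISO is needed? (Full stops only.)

ISO 6400

Aperture: f/2 → f/1.4 — 1 stop opened up (brighter).
Shutter speed: 1 → 2 — 1 stop slower (brighter).
Net change so far: 2 stops brighter. Offset with the ISO: 25600 → 12800 → 6400.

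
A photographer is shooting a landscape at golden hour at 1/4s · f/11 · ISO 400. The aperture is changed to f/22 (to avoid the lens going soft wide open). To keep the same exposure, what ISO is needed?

ISO 1600

Aperture: f/11 → f/16 → f/22 — 2 stops stopped down (darker).
Need 2 stops brighter from the ISO: 400 → 800 → 1600.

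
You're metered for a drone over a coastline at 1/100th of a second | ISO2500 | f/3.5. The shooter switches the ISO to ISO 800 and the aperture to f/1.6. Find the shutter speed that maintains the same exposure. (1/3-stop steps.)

ISO: 2500 → 2000 → 1600 → 1250 → 1000 → 800 — 1 2/3 stops lower (darker).
Aperture: f/3.5 → f/3.2 → f/2.8 → f/2.5 → f/2.2 → f/2 → f/1.8 → f/1.6 — 2 1/3 stops larger aperture (brighter).
Net change so far: 2/3 stop brighter. Offset with the shutter speed: 1/100 → 1/125 → 1/160.

1/160s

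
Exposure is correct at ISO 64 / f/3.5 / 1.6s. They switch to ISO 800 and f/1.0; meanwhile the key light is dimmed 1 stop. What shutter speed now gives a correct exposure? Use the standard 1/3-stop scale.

1/50s

Scene light: 1 stop darker.
ISO: 64 → 80 → 100 → 125 → 160 → 200 → 250 → 320 → 400 → 500 → 640 → 800 — 3 2/3 stops higher (brighter).
Aperture: f/3.5 → f/3.2 → f/2.8 → f/2.5 → f/2.2 → f/2 → f/1.8 → f/1.6 → f/1.4 → f/1.2 → f/1.1 → f/1.0 — 3 2/3 stops wider (brighter).
Net so far: 6 1/3 stops brighter. Shutter speed: 1.6 → 1.3 → 1 → 0.8 → 0.6 → 0.5 → 0.4 → 0.3 → 1/4 → 1/5 → 1/6 → 1/8 → 1/10 → 1/13 → 1/15 → 1/20 → 1/25 → 1/30 → 1/40 → 1/50.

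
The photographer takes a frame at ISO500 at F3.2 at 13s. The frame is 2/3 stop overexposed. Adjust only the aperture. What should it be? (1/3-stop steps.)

f/4

Overexposed by 2/3 stop → need 2/3 stop darker.
Aperture: f/3.2 → f/3.5 → f/4.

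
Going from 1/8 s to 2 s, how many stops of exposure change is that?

4 stops

1/8 → 1/4 → 1/2 → 1 → 2 — count the steps: 4 stops.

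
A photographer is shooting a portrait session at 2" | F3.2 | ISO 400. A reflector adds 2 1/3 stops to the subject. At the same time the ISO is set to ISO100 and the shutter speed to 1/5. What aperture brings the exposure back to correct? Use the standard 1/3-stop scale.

Scene light: 2 1/3 stops brighter.
ISO: 400 → 320 → 250 → 200 → 160 → 125 → 100 — 2 stops dropped (darker).
Shutter speed: 2 → 1.6 → 1.3 → 1 → 0.8 → 0.6 → 0.5 → 0.4 → 0.3 → 1/4 → 1/5 — 3 1/3 stops faster (darker).
Net so far: 3 stops darker. Aperture: f/3.2 → f/2.8 → f/2.5 → f/2.2 → f/2 → f/1.8 → f/1.6 → f/1.4 → f/1.2 → f/1.1.

f/1.1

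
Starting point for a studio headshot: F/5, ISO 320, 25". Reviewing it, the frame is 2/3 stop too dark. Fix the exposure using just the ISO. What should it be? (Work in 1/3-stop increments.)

ISO 500

Underexposed by 2/3 stop → need 2/3 stop brighter.
ISO: 320 → 400 → 500.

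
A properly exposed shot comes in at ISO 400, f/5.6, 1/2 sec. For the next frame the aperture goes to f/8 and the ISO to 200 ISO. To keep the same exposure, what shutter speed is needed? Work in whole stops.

2 s

Aperture: f/5.6 → f/8 — 1 stop smaller aperture (darker).
ISO: 400 → 200 — 1 stop dropped (darker).
Net change so far: 2 stops darker. Offset with the shutter speed: 1/2 → 1 → 2.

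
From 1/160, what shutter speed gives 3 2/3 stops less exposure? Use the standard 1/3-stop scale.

Shutter speed: 1/160 → 1/200 → 1/250 → 1/320 → 1/400 → 1/500 → 1/640 → 1/800 → 1/1000 → 1/1250 → 1/1600 → 1/2000 — 3 2/3 stops faster (darker).

1/2000s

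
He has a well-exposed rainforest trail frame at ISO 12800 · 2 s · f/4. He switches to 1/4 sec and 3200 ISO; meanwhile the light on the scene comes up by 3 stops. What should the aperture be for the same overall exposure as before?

Scene light: 3 stops brighter.
Shutter speed: 2 → 1 → 1/2 → 1/4 — 3 stops shorter (darker).
ISO: 12800 → 6400 → 3200 — 2 stops lower (darker).
Net so far: 2 stops darker. Aperture: f/4 → f/2.8 → f/2.

f/2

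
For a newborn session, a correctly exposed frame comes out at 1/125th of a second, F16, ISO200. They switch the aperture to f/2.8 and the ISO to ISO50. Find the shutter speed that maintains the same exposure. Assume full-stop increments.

1/1000s

Aperture: f/16 → f/11 → f/8 → f/5.6 → f/4 → f/2.8 — 5 stops larger aperture (brighter).
ISO: 200 → 100 → 50 — 2 stops lower (darker).
Net change so far: 3 stops brighter. Offset with the shutter speed: 1/125 → 1/250 → 1/500 → 1/1000.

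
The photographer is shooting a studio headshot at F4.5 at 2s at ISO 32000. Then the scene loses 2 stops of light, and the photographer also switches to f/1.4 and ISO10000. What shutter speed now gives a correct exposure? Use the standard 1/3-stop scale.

Scene light: 2 stops darker.
Aperture: f/4.5 → f/4 → f/3.5 → f/3.2 → f/2.8 → f/2.5 → f/2.2 → f/2 → f/1.8 → f/1.6 → f/1.4 — 3 1/3 stops larger aperture (brighter).
ISO: 32000 → 25600 → 20000 → 16000 → 12800 → 10000 — 1 2/3 stops lower (darker).
Net so far: 1/3 stop darker. Shutter speed: 2 → 2.5.

2.5 s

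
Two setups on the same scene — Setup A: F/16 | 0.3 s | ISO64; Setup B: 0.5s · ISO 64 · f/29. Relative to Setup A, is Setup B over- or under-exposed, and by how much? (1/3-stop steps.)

1 stop darker

Aperture: f/16 → f/18 → f/20 → f/22 → f/25 → f/29 — 1 2/3 stops smaller aperture (darker).
Shutter speed: 0.3 → 0.4 → 0.5 — 2/3 stop longer (brighter).
ISO: unchanged.
Net: −1 2/3 +2/3 = −1 stop.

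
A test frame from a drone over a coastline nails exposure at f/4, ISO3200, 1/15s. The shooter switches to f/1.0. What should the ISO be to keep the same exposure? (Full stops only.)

Aperture: f/4 → f/2.8 → f/2 → f/1.4 → f/1.0 — 4 stops opened up (brighter).
Need 4 stops darker from the ISO: 3200 → 1600 → 800 → 400 → 200.

ISO 200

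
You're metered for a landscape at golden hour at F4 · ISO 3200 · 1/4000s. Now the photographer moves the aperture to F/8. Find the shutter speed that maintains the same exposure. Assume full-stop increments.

1/1000s

Aperture: f/4 → f/5.6 → f/8 — 2 stops smaller aperture (darker).
Need 2 stops brighter from the shutter speed: 1/4000 → 1/2000 → 1/1000.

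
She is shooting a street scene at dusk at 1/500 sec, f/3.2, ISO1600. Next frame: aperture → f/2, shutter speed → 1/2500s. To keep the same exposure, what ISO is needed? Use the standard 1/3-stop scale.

ISO 3200

Aperture: f/3.2 → f/2.8 → f/2.5 → f/2.2 → f/2 — 1 1/3 stops opened up (brighter).
Shutter speed: 1/500 → 1/640 → 1/800 → 1/1000 → 1/1250 → 1/1600 → 1/2000 → 1/2500 — 2 1/3 stops faster (darker).
Net change so far: 1 stop darker. Offset with the ISO: 1600 → 2000 → 2500 → 3200.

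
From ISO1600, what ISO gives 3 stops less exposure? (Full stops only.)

ISO 200

ISO: 1600 → 800 → 400 → 200 — 3 stops dropped (darker).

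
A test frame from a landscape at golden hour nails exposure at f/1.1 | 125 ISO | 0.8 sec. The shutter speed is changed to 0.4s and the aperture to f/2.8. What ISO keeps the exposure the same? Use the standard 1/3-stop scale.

Shutter speed: 0.8 → 0.6 → 0.5 → 0.4 — 1 stop faster (darker).
Aperture: f/1.1 → f/1.2 → f/1.4 → f/1.6 → f/1.8 → f/2 → f/2.2 → f/2.5 → f/2.8 — 2 2/3 stops smaller aperture (darker).
Net change so far: 3 2/3 stops darker. Offset with the ISO: 125 → 160 → 200 → 250 → 320 → 400 → 500 → 640 → 800 → 1000 → 1250 → 1600.

ISO 1600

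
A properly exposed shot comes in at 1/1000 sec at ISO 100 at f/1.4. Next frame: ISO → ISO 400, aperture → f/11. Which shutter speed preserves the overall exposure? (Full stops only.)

1/60s

ISO: 100 → 200 → 400 — 2 stops higher (brighter).
Aperture: f/1.4 → f/2 → f/2.8 → f/4 → f/5.6 → f/8 → f/11 — 6 stops stopped down (darker).
Net change so far: 4 stops darker. Offset with the shutter speed: 1/1000 → 1/500 → 1/250 → 1/125 → 1/60.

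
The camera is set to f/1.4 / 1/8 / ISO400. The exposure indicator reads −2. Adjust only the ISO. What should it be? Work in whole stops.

ISO 1600

Underexposed by 2 stops → need 2 stops brighter.
ISO: 400 → 800 → 1600.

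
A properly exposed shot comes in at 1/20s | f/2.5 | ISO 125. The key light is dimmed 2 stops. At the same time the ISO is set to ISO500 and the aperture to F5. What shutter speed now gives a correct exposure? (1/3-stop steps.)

Scene light: 2 stops darker.
ISO: 125 → 160 → 200 → 250 → 320 → 400 → 500 — 2 stops higher (brighter).
Aperture: f/2.5 → f/2.8 → f/3.2 → f/3.5 → f/4 → f/4.5 → f/5 — 2 stops narrower (darker).
Net so far: 2 stops darker. Shutter speed: 1/20 → 1/15 → 1/13 → 1/10 → 1/8 → 1/6 → 1/5.

1/5s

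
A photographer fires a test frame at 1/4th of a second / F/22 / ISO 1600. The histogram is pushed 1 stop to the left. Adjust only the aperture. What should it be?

Underexposed by 1 stop → need 1 stop brighter.
Aperture: f/22 → f/16.

f/16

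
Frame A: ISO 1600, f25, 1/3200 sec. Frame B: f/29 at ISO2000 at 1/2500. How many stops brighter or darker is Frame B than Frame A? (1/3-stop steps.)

1/3 stop brighter

Aperture: f/25 → f/29 — 1/3 stop smaller aperture (darker).
Shutter speed: 1/3200 → 1/2500 — 1/3 stop slower (brighter).
ISO: 1600 → 2000 — 1/3 stop higher (brighter).
Net: −1/3 +1/3 +1/3 = +1/3 stops.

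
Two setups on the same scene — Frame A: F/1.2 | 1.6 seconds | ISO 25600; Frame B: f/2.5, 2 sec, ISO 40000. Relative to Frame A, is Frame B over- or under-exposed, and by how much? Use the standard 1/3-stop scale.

1 stop darker

Aperture: f/1.2 → f/1.4 → f/1.6 → f/1.8 → f/2 → f/2.2 → f/2.5 — 2 stops narrower (darker).
Shutter speed: 1.6 → 2 — 1/3 stop slower (brighter).
ISO: 25600 → 32000 → 40000 — 2/3 stop raised (brighter).
Net: −2 +1/3 +2/3 = −1 stop.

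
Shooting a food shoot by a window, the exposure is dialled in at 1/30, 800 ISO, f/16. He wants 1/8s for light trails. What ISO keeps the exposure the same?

ISO 200

Shutter speed: 1/30 → 1/15 → 1/8 — 2 stops longer (brighter).
Need 2 stops darker from the ISO: 800 → 400 → 200.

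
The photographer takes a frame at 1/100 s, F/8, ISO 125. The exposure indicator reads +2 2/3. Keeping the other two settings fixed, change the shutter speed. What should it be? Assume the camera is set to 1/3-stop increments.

Overexposed by 2 2/3 stops → need 2 2/3 stops darker.
Shutter speed: 1/100 → 1/125 → 1/160 → 1/200 → 1/250 → 1/320 → 1/400 → 1/500 → 1/640.

1/640s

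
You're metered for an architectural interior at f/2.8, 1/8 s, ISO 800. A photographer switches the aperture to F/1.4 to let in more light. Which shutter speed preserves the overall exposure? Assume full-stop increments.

Aperture: f/2.8 → f/2 → f/1.4 — 2 stops opened up (brighter).
Need 2 stops darker from the shutter speed: 1/8 → 1/15 → 1/30.

1/30s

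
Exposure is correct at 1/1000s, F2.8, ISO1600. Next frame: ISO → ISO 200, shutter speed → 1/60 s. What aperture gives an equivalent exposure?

f/4

ISO: 1600 → 800 → 400 → 200 — 3 stops dropped (darker).
Shutter speed: 1/1000 → 1/500 → 1/250 → 1/125 → 1/60 — 4 stops longer (brighter).
Net change so far: 1 stop brighter. Offset with the aperture: f/2.8 → f/4.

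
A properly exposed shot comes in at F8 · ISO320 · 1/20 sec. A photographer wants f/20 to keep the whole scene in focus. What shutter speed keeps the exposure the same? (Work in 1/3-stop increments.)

0.3 s

Aperture: f/8 → f/9 → f/10 → f/11 → f/13 → f/14 → f/16 → f/18 → f/20 — 2 2/3 stops narrower (darker).
Need 2 2/3 stops brighter from the shutter speed: 1/20 → 1/15 → 1/13 → 1/10 → 1/8 → 1/6 → 1/5 → 1/4 → 0.3.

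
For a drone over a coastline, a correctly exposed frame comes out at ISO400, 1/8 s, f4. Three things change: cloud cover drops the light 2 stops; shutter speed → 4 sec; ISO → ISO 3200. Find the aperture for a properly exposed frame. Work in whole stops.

Scene light: 2 stops darker.
Shutter speed: 1/8 → 1/4 → 1/2 → 1 → 2 → 4 — 5 stops longer (brighter).
ISO: 400 → 800 → 1600 → 3200 — 3 stops raised (brighter).
Net so far: 6 stops brighter. Aperture: f/4 → f/5.6 → f/8 → f/11 → f/16 → f/22 → f/32.

f/32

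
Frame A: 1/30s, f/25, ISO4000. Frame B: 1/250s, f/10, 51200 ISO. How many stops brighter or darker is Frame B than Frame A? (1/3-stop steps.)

Aperture: f/25 → f/22 → f/20 → f/18 → f/16 → f/14 → f/13 → f/11 → f/10 — 2 2/3 stops larger aperture (brighter).
Shutter speed: 1/30 → 1/40 → 1/50 → 1/60 → 1/80 → 1/100 → 1/125 → 1/160 → 1/200 → 1/250 — 3 stops shorter (darker).
ISO: 4000 → 5000 → 6400 → 8000 → 10000 → 12800 → 16000 → 20000 → 25600 → 32000 → 40000 → 51200 — 3 2/3 stops higher (brighter).
Net: +2 2/3 −3 +3 2/3 = +3 1/3 stops.

3 1/3 stops brighter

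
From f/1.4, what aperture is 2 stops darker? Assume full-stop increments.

f/2.8

Aperture: f/1.4 → f/2 → f/2.8 — 2 stops smaller aperture (darker).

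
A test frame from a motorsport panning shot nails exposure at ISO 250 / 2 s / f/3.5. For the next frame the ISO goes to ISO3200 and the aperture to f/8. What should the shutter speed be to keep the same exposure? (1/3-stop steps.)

0.8 s

ISO: 250 → 320 → 400 → 500 → 640 → 800 → 1000 → 1250 → 1600 → 2000 → 2500 → 3200 — 3 2/3 stops raised (brighter).
Aperture: f/3.5 → f/4 → f/4.5 → f/5 → f/5.6 → f/6.3 → f/7.1 → f/8 — 2 1/3 stops stopped down (darker).
Net change so far: 1 1/3 stops brighter. Offset with the shutter speed: 2 → 1.6 → 1.3 → 1 → 0.8.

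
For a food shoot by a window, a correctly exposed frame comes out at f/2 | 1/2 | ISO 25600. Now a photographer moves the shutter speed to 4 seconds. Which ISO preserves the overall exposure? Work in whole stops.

Shutter speed: 1/2 → 1 → 2 → 4 — 3 stops longer (brighter).
Need 3 stops darker from the ISO: 25600 → 12800 → 6400 → 3200.

ISO 3200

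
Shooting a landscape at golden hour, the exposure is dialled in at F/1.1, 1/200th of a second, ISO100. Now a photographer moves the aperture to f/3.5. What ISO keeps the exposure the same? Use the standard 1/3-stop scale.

ISO 1000

Aperture: f/1.1 → f/1.2 → f/1.4 → f/1.6 → f/1.8 → f/2 → f/2.2 → f/2.5 → f/2.8 → f/3.2 → f/3.5 — 3 1/3 stops narrower (darker).
Need 3 1/3 stops brighter from the ISO: 100 → 125 → 160 → 200 → 250 → 320 → 400 → 500 → 640 → 800 → 1000.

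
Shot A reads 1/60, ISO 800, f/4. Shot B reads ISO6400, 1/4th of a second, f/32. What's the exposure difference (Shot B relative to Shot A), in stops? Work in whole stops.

1 stop brighter

Aperture: f/4 → f/5.6 → f/8 → f/11 → f/16 → f/22 → f/32 — 6 stops smaller aperture (darker).
Shutter speed: 1/60 → 1/30 → 1/15 → 1/8 → 1/4 — 4 stops longer (brighter).
ISO: 800 → 1600 → 3200 → 6400 — 3 stops raised (brighter).
Net: −6 +4 +3 = +1 stop.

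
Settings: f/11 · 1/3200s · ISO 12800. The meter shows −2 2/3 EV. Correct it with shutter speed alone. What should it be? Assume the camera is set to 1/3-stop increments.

Underexposed by 2 2/3 stops → need 2 2/3 stops brighter.
Shutter speed: 1/3200 → 1/2500 → 1/2000 → 1/1600 → 1/1250 → 1/1000 → 1/800 → 1/640 → 1/500.

1/500s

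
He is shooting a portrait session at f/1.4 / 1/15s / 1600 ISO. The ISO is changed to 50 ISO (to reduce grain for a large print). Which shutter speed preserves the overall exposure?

2 s

ISO: 1600 → 800 → 400 → 200 → 100 → 50 — 5 stops dropped (darker).
Need 5 stops brighter from the shutter speed: 1/15 → 1/8 → 1/4 → 1/2 → 1 → 2.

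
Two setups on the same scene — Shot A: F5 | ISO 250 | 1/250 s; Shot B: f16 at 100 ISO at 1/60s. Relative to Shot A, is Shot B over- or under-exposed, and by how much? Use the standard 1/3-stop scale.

2 2/3 stops darker

Aperture: f/5 → f/5.6 → f/6.3 → f/7.1 → f/8 → f/9 → f/10 → f/11 → f/13 → f/14 → f/16 — 3 1/3 stops narrower (darker).
Shutter speed: 1/250 → 1/200 → 1/160 → 1/125 → 1/100 → 1/80 → 1/60 — 2 stops longer (brighter).
ISO: 250 → 200 → 160 → 125 → 100 — 1 1/3 stops lower (darker).
Net: −3 1/3 +2 −1 1/3 = −2 2/3 stops.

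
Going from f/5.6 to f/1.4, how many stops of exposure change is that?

f/5.6 → f/4 → f/2.8 → f/2 → f/1.4 — count the steps: 4 stops.

4 stops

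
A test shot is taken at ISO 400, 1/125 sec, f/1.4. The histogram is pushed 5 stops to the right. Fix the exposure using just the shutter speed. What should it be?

Overexposed by 5 stops → need 5 stops darker.
Shutter speed: 1/125 → 1/250 → 1/500 → 1/1000 → 1/2000 → 1/4000.

1/4000s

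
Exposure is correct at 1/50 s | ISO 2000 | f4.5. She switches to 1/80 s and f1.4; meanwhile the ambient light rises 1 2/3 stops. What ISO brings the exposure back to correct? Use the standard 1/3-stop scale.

ISO 100

Scene light: 1 2/3 stops brighter.
Shutter speed: 1/50 → 1/60 → 1/80 — 2/3 stop faster (darker).
Aperture: f/4.5 → f/4 → f/3.5 → f/3.2 → f/2.8 → f/2.5 → f/2.2 → f/2 → f/1.8 → f/1.6 → f/1.4 — 3 1/3 stops wider (brighter).
Net so far: 4 1/3 stops brighter. ISO: 2000 → 1600 → 1250 → 1000 → 800 → 640 → 500 → 400 → 320 → 250 → 200 → 160 → 125 → 100.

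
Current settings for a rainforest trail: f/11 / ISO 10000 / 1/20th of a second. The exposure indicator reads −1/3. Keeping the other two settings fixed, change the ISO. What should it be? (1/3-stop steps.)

ISO 12800

Underexposed by 1/3 stop → need 1/3 stop brighter.
ISO: 10000 → 12800.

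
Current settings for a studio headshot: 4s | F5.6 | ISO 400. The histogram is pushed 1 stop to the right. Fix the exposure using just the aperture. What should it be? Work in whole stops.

Overexposed by 1 stop → need 1 stop darker.
Aperture: f/5.6 → f/8.

f/8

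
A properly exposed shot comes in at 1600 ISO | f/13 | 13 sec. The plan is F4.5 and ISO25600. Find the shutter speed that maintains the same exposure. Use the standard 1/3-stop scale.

1/10s

Aperture: f/13 → f/11 → f/10 → f/9 → f/8 → f/7.1 → f/6.3 → f/5.6 → f/5 → f/4.5 — 3 stops opened up (brighter).
ISO: 1600 → 2000 → 2500 → 3200 → 4000 → 5000 → 6400 → 8000 → 10000 → 12800 → 16000 → 20000 → 25600 — 4 stops higher (brighter).
Net change so far: 7 stops brighter. Offset with the shutter speed: 13 → 10 → 8 → 6 → 5 → 4 → 3.2 → 2.5 → 2 → 1.6 → 1.3 → 1 → 0.8 → 0.6 → 0.5 → 0.4 → 0.3 → 1/4 → 1/5 → 1/6 → 1/8 → 1/10.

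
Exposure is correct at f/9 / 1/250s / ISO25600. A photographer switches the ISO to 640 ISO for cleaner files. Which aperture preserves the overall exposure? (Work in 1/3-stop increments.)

ISO: 25600 → 20000 → 16000 → 12800 → 10000 → 8000 → 6400 → 5000 → 4000 → 3200 → 2500 → 2000 → 1600 → 1250 → 1000 → 800 → 640 — 5 1/3 stops lower (darker).
Need 5 1/3 stops brighter from the aperture: f/9 → f/8 → f/7.1 → f/6.3 → f/5.6 → f/5 → f/4.5 → f/4 → f/3.5 → f/3.2 → f/2.8 → f/2.5 → f/2.2 → f/2 → f/1.8 → f/1.6 → f/1.4.

f/1.4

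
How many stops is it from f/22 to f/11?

f/22 → f/16 → f/11 — count the steps: 2 stops.

2 stops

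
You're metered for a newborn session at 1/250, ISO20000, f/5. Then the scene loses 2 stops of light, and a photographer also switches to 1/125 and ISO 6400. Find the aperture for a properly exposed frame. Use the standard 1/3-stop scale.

Scene light: 2 stops darker.
Shutter speed: 1/250 → 1/200 → 1/160 → 1/125 — 1 stop slower (brighter).
ISO: 20000 → 16000 → 12800 → 10000 → 8000 → 6400 — 1 2/3 stops lower (darker).
Net so far: 2 2/3 stops darker. Aperture: f/5 → f/4.5 → f/4 → f/3.5 → f/3.2 → f/2.8 → f/2.5 → f/2.2 → f/2.

f/2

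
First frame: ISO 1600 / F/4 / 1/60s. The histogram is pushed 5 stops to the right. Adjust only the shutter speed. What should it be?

Overexposed by 5 stops → need 5 stops darker.
Shutter speed: 1/60 → 1/125 → 1/250 → 1/500 → 1/1000 → 1/2000.

1/2000s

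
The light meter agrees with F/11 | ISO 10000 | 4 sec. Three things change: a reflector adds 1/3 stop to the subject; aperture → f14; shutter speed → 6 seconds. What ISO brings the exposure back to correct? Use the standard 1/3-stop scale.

ISO 8000

Scene light: 1/3 stop brighter.
Aperture: f/11 → f/13 → f/14 — 2/3 stop stopped down (darker).
Shutter speed: 4 → 5 → 6 — 2/3 stop longer (brighter).
Net so far: 1/3 stop brighter. ISO: 10000 → 8000.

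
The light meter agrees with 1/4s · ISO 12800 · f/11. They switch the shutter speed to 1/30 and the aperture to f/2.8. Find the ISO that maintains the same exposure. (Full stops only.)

ISO 6400

Shutter speed: 1/4 → 1/8 → 1/15 → 1/30 — 3 stops faster (darker).
Aperture: f/11 → f/8 → f/5.6 → f/4 → f/2.8 — 4 stops wider (brighter).
Net change so far: 1 stop brighter. Offset with the ISO: 12800 → 6400.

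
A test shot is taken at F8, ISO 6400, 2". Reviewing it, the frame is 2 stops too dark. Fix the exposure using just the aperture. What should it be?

f/4

Underexposed by 2 stops → need 2 stops brighter.
Aperture: f/8 → f/5.6 → f/4.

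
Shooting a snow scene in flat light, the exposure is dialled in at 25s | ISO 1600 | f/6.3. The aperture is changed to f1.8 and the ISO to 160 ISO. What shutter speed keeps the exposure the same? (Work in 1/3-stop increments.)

Aperture: f/6.3 → f/5.6 → f/5 → f/4.5 → f/4 → f/3.5 → f/3.2 → f/2.8 → f/2.5 → f/2.2 → f/2 → f/1.8 — 3 2/3 stops larger aperture (brighter).
ISO: 1600 → 1250 → 1000 → 800 → 640 → 500 → 400 → 320 → 250 → 200 → 160 — 3 1/3 stops dropped (darker).
Net change so far: 1/3 stop brighter. Offset with the shutter speed: 25 → 20.

20 s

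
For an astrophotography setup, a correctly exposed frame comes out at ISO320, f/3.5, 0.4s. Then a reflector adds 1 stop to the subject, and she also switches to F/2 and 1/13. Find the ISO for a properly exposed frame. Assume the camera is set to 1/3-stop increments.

Scene light: 1 stop brighter.
Aperture: f/3.5 → f/3.2 → f/2.8 → f/2.5 → f/2.2 → f/2 — 1 2/3 stops opened up (brighter).
Shutter speed: 0.4 → 0.3 → 1/4 → 1/5 → 1/6 → 1/8 → 1/10 → 1/13 — 2 1/3 stops faster (darker).
Net so far: 1/3 stop brighter. ISO: 320 → 250.

ISO 250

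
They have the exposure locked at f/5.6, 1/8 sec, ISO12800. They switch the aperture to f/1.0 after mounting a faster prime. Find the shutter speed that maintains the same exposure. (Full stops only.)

1/250s

Aperture: f/5.6 → f/4 → f/2.8 → f/2 → f/1.4 → f/1.0 — 5 stops opened up (brighter).
Need 5 stops darker from the shutter speed: 1/8 → 1/15 → 1/30 → 1/60 → 1/125 → 1/250.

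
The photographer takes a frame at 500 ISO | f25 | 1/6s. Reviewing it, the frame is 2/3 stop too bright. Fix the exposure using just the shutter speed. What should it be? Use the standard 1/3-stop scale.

1/10s

Overexposed by 2/3 stop → need 2/3 stop darker.
Shutter speed: 1/6 → 1/8 → 1/10.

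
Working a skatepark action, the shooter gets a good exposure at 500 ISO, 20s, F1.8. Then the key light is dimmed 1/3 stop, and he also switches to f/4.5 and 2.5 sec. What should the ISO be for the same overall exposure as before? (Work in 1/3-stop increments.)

ISO 32000

Scene light: 1/3 stop darker.
Aperture: f/1.8 → f/2 → f/2.2 → f/2.5 → f/2.8 → f/3.2 → f/3.5 → f/4 → f/4.5 — 2 2/3 stops stopped down (darker).
Shutter speed: 20 → 15 → 13 → 10 → 8 → 6 → 5 → 4 → 3.2 → 2.5 — 3 stops faster (darker).
Net so far: 6 stops darker. ISO: 500 → 640 → 800 → 1000 → 1250 → 1600 → 2000 → 2500 → 3200 → 4000 → 5000 → 6400 → 8000 → 10000 → 12800 → 16000 → 20000 → 25600 → 32000.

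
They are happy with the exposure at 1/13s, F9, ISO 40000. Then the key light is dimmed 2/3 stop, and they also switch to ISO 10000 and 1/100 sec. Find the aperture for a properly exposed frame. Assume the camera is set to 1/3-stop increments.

Scene light: 2/3 stop darker.
ISO: 40000 → 32000 → 25600 → 20000 → 16000 → 12800 → 10000 — 2 stops dropped (darker).
Shutter speed: 1/13 → 1/15 → 1/20 → 1/25 → 1/30 → 1/40 → 1/50 → 1/60 → 1/80 → 1/100 — 3 stops faster (darker).
Net so far: 5 2/3 stops darker. Aperture: f/9 → f/8 → f/7.1 → f/6.3 → f/5.6 → f/5 → f/4.5 → f/4 → f/3.5 → f/3.2 → f/2.8 → f/2.5 → f/2.2 → f/2 → f/1.8 → f/1.6 → f/1.4 → f/1.2.

f/1.2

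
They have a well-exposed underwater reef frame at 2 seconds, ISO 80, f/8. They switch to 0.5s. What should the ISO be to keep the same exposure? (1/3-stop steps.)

Shutter speed: 2 → 1.6 → 1.3 → 1 → 0.8 → 0.6 → 0.5 — 2 stops shorter (darker).
Need 2 stops brighter from the ISO: 80 → 100 → 125 → 160 → 200 → 250 → 320.

ISO 320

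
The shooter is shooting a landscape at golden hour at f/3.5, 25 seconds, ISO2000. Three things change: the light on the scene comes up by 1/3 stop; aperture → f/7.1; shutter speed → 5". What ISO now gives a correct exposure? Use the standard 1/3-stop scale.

Scene light: 1/3 stop brighter.
Aperture: f/3.5 → f/4 → f/4.5 → f/5 → f/5.6 → f/6.3 → f/7.1 — 2 stops stopped down (darker).
Shutter speed: 25 → 20 → 15 → 13 → 10 → 8 → 6 → 5 — 2 1/3 stops faster (darker).
Net so far: 4 stops darker. ISO: 2000 → 2500 → 3200 → 4000 → 5000 → 6400 → 8000 → 10000 → 12800 → 16000 → 20000 → 25600 → 32000.

ISO 32000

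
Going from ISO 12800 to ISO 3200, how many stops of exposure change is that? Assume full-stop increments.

12800 → 6400 → 3200 — count the steps: 2 stops.

2 stops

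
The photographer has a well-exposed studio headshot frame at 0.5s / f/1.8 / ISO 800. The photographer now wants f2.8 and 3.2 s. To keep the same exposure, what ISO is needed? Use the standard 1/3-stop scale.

ISO 320

Aperture: f/1.8 → f/2 → f/2.2 → f/2.5 → f/2.8 — 1 1/3 stops smaller aperture (darker).
Shutter speed: 0.5 → 0.6 → 0.8 → 1 → 1.3 → 1.6 → 2 → 2.5 → 3.2 — 2 2/3 stops longer (brighter).
Net change so far: 1 1/3 stops brighter. Offset with the ISO: 800 → 640 → 500 → 400 → 320.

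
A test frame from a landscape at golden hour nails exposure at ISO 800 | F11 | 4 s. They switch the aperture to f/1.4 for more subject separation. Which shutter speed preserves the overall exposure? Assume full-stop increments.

1/15s

Aperture: f/11 → f/8 → f/5.6 → f/4 → f/2.8 → f/2 → f/1.4 — 6 stops wider (brighter).
Need 6 stops darker from the shutter speed: 4 → 2 → 1 → 1/2 → 1/4 → 1/8 → 1/15.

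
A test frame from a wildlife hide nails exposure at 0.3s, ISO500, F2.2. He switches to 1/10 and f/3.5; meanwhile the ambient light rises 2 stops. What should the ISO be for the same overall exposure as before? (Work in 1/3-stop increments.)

ISO 1000

Scene light: 2 stops brighter.
Shutter speed: 0.3 → 1/4 → 1/5 → 1/6 → 1/8 → 1/10 — 1 2/3 stops faster (darker).
Aperture: f/2.2 → f/2.5 → f/2.8 → f/3.2 → f/3.5 — 1 1/3 stops stopped down (darker).
Net so far: 1 stop darker. ISO: 500 → 640 → 800 → 1000.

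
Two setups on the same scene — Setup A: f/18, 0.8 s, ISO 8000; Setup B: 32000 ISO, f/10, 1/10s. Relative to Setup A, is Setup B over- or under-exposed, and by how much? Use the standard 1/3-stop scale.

2/3 stop brighter

Aperture: f/18 → f/16 → f/14 → f/13 → f/11 → f/10 — 1 2/3 stops wider (brighter).
Shutter speed: 0.8 → 0.6 → 0.5 → 0.4 → 0.3 → 1/4 → 1/5 → 1/6 → 1/8 → 1/10 — 3 stops shorter (darker).
ISO: 8000 → 10000 → 12800 → 16000 → 20000 → 25600 → 32000 — 2 stops raised (brighter).
Net: +1 2/3 −3 +2 = +2/3 stops.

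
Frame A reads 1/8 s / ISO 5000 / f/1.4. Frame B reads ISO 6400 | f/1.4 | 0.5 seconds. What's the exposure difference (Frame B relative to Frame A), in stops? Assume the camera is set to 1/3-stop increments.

2 1/3 stops brighter

Aperture: unchanged.
Shutter speed: 1/8 → 1/6 → 1/5 → 1/4 → 0.3 → 0.4 → 0.5 — 2 stops longer (brighter).
ISO: 5000 → 6400 — 1/3 stop higher (brighter).
Net: +2 +1/3 = +2 1/3 stops.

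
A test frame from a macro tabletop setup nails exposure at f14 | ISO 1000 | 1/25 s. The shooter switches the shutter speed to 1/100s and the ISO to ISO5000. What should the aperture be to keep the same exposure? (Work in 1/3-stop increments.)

f/16

Shutter speed: 1/25 → 1/30 → 1/40 → 1/50 → 1/60 → 1/80 → 1/100 — 2 stops faster (darker).
ISO: 1000 → 1250 → 1600 → 2000 → 2500 → 3200 → 4000 → 5000 — 2 1/3 stops higher (brighter).
Net change so far: 1/3 stop brighter. Offset with the aperture: f/14 → f/16.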